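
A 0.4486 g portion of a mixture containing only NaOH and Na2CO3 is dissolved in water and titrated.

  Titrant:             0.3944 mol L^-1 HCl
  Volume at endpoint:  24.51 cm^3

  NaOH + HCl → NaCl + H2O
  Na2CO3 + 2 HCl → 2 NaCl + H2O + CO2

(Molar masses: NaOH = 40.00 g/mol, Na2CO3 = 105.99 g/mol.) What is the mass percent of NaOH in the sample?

n(HCl) = 0.02451 × 0.3944 = 9.667 × 10^-3 mol
Let x = n(NaOH), y = n(Na2CO3).
Titrant: 1x + 2y = 9.667 × 10^-3;  mass: 40.00x + 105.99y = 0.4486
Solving, x = 4.901 × 10^-3 mol, y = 2.383 × 10^-3 mol
mass of NaOH = 4.901 × 10^-3 × 40.00 = 0.1960 g
% NaOH = 0.1960 / 0.4486 × 100 = 43.70 %

43.70 %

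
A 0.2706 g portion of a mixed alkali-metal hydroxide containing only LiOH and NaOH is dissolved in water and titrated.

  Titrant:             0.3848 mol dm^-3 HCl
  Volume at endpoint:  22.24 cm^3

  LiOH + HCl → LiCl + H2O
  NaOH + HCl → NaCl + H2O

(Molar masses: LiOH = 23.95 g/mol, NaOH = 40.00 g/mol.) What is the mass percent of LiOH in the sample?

39.55 %

n(HCl) = 0.02224 × 0.3848 = 8.558 × 10^-3 mol
Let x = n(LiOH), y = n(NaOH).
Titrant: 1x + 1y = 8.558 × 10^-3;  mass: 23.95x + 40.00y = 0.2706
Solving, x = 4.468 × 10^-3 mol, y = 4.090 × 10^-3 mol
mass of LiOH = 4.468 × 10^-3 × 23.95 = 0.1070 g
% LiOH = 0.1070 / 0.2706 × 100 = 39.55 %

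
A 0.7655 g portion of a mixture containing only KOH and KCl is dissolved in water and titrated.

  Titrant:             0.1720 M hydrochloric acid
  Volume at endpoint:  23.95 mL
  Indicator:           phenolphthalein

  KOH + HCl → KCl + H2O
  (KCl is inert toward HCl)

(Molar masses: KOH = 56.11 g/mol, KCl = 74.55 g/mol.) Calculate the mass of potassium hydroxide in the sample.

n(HCl) = 0.02395 × 0.1720 = 4.119 × 10^-3 mol
Let x = n(KOH), y = n(KCl).
Titrant: 1x = 4.119 × 10^-3;  mass: 56.11x + 74.55y = 0.7655
Solving, x = 4.119 × 10^-3 mol, y = 7.168 × 10^-3 mol
mass of KOH = 4.119 × 10^-3 × 56.11 = 0.2311 g

0.2311 g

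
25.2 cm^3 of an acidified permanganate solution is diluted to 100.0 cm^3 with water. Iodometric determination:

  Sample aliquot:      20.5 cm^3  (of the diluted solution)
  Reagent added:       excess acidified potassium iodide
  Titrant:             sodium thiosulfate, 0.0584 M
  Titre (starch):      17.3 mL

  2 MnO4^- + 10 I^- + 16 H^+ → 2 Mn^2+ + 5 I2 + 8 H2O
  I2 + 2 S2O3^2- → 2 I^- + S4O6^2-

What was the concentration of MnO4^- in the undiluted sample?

0.0391 M

n(S2O3^2-) = 0.0173 × 0.0584 = 1.01 × 10^-3 mol
n(I2) = n(S2O3^2-)/2 = 5.05 × 10^-4 mol
From the 2:5 ratio, n(MnO4^-) in the aliquot = 2/5 × 5.05 × 10^-4 = 2.02 × 10^-4 mol
[MnO4^-]_dilute = 2.02 × 10^-4 / 0.0205 = 0.00986 mol/L
[MnO4^-]_original = 0.00986 × 100.0/25.2 = 0.0391 mol/L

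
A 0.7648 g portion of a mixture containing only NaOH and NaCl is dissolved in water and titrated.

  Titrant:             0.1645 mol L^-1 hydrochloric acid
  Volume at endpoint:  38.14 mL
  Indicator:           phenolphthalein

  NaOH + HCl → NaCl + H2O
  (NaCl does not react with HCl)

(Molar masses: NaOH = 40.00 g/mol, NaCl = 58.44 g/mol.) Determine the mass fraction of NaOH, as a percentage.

n(HCl) = 0.03814 × 0.1645 = 6.274 × 10^-3 mol
Let x = n(NaOH), y = n(NaCl).
Titrant: 1x = 6.274 × 10^-3;  mass: 40.00x + 58.44y = 0.7648
Solving, x = 6.274 × 10^-3 mol, y = 8.793 × 10^-3 mol
mass of NaOH = 6.274 × 10^-3 × 40.00 = 0.2510 g
% NaOH = 0.2510 / 0.7648 × 100 = 32.81 %

32.81 %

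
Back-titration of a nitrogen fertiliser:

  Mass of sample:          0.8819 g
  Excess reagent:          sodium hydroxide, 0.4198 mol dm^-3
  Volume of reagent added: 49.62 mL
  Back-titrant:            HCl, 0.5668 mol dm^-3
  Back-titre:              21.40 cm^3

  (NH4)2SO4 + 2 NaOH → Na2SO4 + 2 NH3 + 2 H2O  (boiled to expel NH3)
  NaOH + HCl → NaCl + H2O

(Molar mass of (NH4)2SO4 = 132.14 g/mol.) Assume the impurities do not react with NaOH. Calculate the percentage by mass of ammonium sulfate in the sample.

n(NaOH) added = 0.04962 × 0.4198 = 0.02083 mol
n(HCl) used in back-titration = 0.02140 × 0.5668 = 0.01213 mol
n(NaOH) left over = 0.01213 mol (1:1 ratio)
n(NaOH) consumed by analyte = 0.02083 − 0.01213 = 8.701 × 10^-3 mol
From the 1:2 ratio, n((NH4)2SO4) = 1/2 × 8.701 × 10^-3 = 4.350 × 10^-3 mol
mass of (NH4)2SO4 = 4.350 × 10^-3 × 132.14 = 0.5749 g
% (NH4)2SO4 = 0.5749 / 0.8819 × 100 = 65.19 %

65.19 %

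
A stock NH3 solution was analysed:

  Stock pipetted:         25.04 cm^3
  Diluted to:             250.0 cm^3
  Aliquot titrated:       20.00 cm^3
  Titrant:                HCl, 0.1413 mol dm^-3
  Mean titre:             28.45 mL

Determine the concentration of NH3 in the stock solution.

2.007 mol/L

NH3 + HCl → NH4Cl
n(HCl) = 0.02845 × 0.1413 = 4.020 × 10^-3 mol
n(NH3) in the aliquot = 4.020 × 10^-3 mol (1:1 ratio)
[NH3]_dilute = 4.020 × 10^-3 / 0.02000 = 0.2010 mol/L
Dilution factor = 250.0 / 25.04 = 9.984
[NH3]_stock = 0.2010 × 9.984 = 2.007 mol/L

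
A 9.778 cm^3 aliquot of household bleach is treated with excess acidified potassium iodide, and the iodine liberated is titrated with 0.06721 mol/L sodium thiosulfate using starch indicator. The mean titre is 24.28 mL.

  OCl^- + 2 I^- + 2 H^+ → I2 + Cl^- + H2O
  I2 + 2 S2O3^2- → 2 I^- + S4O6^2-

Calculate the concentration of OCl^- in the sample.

0.08345 mol/L

n(S2O3^2-) = 0.02428 × 0.06721 = 1.632 × 10^-3 mol
n(I2) = n(S2O3^2-)/2 = 8.159 × 10^-4 mol
n(OCl^-) in the aliquot = 8.159 × 10^-4 mol (1:1 ratio)
[OCl^-] = 8.159 × 10^-4 / 0.009778 = 0.08345 mol/L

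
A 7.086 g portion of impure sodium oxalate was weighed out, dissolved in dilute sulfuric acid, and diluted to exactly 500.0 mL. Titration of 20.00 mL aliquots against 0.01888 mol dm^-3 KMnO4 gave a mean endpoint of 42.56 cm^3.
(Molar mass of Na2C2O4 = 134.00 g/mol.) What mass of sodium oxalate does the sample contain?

2 MnO4^- + 5 C2O4^2- + 16 H^+ → 2 Mn^2+ + 10 CO2 + 8 H2O
n(KMnO4) per titration = 0.04256 × 0.01888 = 8.035 × 10^-4 mol
From the 5:2 ratio, n(Na2C2O4) in each aliquot = 5/2 × 8.035 × 10^-4 = 2.009 × 10^-3 mol
n(Na2C2O4) in the whole flask = 2.009 × 10^-3 × 500.0/20.00 = 0.05022 mol
mass of Na2C2O4 = 0.05022 × 134.00 = 6.730 g

6.730 g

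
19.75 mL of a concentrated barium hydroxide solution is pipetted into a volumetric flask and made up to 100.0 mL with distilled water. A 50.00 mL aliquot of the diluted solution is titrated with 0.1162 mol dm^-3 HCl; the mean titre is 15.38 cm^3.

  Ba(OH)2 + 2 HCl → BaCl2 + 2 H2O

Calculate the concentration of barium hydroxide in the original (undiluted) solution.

n(HCl) = 0.01538 × 0.1162 = 1.787 × 10^-3 mol
From the 1:2 ratio, n(Ba(OH)2) in the aliquot = 1/2 × 1.787 × 10^-3 = 8.936 × 10^-4 mol
[Ba(OH)2]_dilute = 8.936 × 10^-4 / 0.05000 = 0.01787 mol/L
Dilution factor = 100.0 / 19.75 = 5.063
[Ba(OH)2]_stock = 0.01787 × 5.063 = 0.09049 mol/L

0.09049 mol/L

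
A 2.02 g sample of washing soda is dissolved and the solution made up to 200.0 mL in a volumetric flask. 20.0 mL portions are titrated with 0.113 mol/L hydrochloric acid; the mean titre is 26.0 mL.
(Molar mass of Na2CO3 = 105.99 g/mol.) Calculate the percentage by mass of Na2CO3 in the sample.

77.1 %

Na2CO3 + 2 HCl → 2 NaCl + H2O + CO2
n(HCl) per titration = 0.0260 × 0.113 = 2.94 × 10^-3 mol
From the 1:2 ratio, n(Na2CO3) in each aliquot = 1/2 × 2.94 × 10^-3 = 1.47 × 10^-3 mol
n(Na2CO3) in the whole flask = 1.47 × 10^-3 × 200.0/20.0 = 0.0147 mol
mass of Na2CO3 = 0.0147 × 105.99 = 1.56 g
% Na2CO3 = 1.56 / 2.02 × 100 = 77.1 %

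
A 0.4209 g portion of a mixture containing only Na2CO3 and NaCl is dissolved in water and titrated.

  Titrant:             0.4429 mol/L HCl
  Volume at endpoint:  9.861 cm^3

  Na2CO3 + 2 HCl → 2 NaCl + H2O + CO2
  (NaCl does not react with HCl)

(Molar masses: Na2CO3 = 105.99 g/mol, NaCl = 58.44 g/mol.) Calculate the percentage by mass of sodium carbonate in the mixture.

n(HCl) = 0.009861 × 0.4429 = 4.367 × 10^-3 mol
Let x = n(Na2CO3), y = n(NaCl).
Titrant: 2x = 4.367 × 10^-3;  mass: 105.99x + 58.44y = 0.4209
Solving, x = 2.184 × 10^-3 mol, y = 3.242 × 10^-3 mol
mass of Na2CO3 = 2.184 × 10^-3 × 105.99 = 0.2315 g
% Na2CO3 = 0.2315 / 0.4209 × 100 = 54.99 %

54.99 %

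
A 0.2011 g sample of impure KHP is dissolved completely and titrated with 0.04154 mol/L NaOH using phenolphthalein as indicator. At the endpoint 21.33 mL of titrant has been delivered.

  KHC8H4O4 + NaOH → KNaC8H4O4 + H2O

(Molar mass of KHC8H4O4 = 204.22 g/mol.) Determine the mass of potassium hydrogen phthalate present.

n(NaOH) = 0.02133 L × 0.04154 mol/L = 8.860 × 10^-4 mol
n(KHC8H4O4) = 8.860 × 10^-4 mol (1:1 ratio)
mass of KHC8H4O4 = 8.860 × 10^-4 × 204.22 g/mol = 0.1809 g

0.1809 g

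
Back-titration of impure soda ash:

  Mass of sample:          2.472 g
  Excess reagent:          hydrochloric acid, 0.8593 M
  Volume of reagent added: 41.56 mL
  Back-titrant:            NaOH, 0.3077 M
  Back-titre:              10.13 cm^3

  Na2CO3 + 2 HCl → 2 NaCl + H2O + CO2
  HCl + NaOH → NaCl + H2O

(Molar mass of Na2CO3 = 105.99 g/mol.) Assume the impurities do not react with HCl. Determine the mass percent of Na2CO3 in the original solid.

69.88 %

n(HCl) added = 0.04156 × 0.8593 = 0.03571 mol
n(NaOH) used in back-titration = 0.01013 × 0.3077 = 3.117 × 10^-3 mol
n(HCl) left over = 3.117 × 10^-3 mol (1:1 ratio)
n(HCl) consumed by analyte = 0.03571 − 3.117 × 10^-3 = 0.03260 mol
From the 1:2 ratio, n(Na2CO3) = 1/2 × 0.03260 = 0.01630 mol
mass of Na2CO3 = 0.01630 × 105.99 = 1.727 g
% Na2CO3 = 1.727 / 2.472 × 100 = 69.88 %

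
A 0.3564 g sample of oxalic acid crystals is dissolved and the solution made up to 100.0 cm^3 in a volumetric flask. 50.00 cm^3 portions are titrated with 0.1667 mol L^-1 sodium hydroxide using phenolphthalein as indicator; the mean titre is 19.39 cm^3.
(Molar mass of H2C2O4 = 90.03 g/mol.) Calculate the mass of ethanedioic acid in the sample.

H2C2O4 + 2 NaOH → Na2C2O4 + 2 H2O
n(NaOH) per titration = 0.01939 × 0.1667 = 3.232 × 10^-3 mol
From the 1:2 ratio, n(H2C2O4) in each aliquot = 1/2 × 3.232 × 10^-3 = 1.616 × 10^-3 mol
n(H2C2O4) in the whole flask = 1.616 × 10^-3 × 100.0/50.00 = 3.232 × 10^-3 mol
mass of H2C2O4 = 3.232 × 10^-3 × 90.03 = 0.2910 g

0.2910 g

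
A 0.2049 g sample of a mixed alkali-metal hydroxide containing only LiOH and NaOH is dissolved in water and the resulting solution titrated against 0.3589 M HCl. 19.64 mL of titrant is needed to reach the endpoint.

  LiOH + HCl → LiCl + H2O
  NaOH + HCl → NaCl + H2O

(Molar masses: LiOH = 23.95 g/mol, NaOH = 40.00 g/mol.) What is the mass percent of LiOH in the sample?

n(HCl) = 0.01964 × 0.3589 = 7.049 × 10^-3 mol
Let x = n(LiOH), y = n(NaOH).
Titrant: 1x + 1y = 7.049 × 10^-3;  mass: 23.95x + 40.00y = 0.2049
Solving, x = 4.801 × 10^-3 mol, y = 2.248 × 10^-3 mol
mass of LiOH = 4.801 × 10^-3 × 23.95 = 0.1150 g
% LiOH = 0.1150 / 0.2049 × 100 = 56.11 %

56.11 %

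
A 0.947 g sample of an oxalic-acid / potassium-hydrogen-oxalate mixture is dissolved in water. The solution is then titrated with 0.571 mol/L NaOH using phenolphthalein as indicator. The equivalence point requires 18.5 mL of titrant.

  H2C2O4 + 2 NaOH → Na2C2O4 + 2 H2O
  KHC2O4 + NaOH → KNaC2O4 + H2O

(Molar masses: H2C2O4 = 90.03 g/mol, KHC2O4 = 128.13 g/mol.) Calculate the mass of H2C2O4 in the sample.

0.220 g

n(NaOH) = 0.0185 × 0.571 = 0.0106 mol
Let x = n(H2C2O4), y = n(KHC2O4).
Titrant: 2x + 1y = 0.0106;  mass: 90.03x + 128.13y = 0.947
Solving, x = 2.45 × 10^-3 mol, y = 5.67 × 10^-3 mol
mass of H2C2O4 = 2.45 × 10^-3 × 90.03 = 0.220 g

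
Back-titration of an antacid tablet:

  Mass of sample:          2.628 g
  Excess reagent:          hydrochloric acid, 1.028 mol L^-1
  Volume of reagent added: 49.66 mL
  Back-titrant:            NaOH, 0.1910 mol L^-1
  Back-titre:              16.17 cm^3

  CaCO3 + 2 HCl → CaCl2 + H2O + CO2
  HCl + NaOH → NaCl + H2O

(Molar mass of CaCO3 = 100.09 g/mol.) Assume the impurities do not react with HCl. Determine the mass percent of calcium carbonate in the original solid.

n(HCl) added = 0.04966 × 1.028 = 0.05105 mol
n(NaOH) used in back-titration = 0.01617 × 0.1910 = 3.088 × 10^-3 mol
n(HCl) left over = 3.088 × 10^-3 mol (1:1 ratio)
n(HCl) consumed by analyte = 0.05105 − 3.088 × 10^-3 = 0.04796 mol
From the 1:2 ratio, n(CaCO3) = 1/2 × 0.04796 = 0.02398 mol
mass of CaCO3 = 0.02398 × 100.09 = 2.400 g
% CaCO3 = 2.400 / 2.628 × 100 = 91.33 %

91.33 %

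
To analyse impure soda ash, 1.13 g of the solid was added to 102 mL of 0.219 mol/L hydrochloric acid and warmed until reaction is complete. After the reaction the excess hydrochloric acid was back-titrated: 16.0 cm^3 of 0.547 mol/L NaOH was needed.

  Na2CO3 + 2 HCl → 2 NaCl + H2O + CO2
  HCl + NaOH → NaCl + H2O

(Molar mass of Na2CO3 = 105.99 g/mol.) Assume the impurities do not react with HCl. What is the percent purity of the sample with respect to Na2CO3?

n(HCl) added = 0.102 × 0.219 = 0.0223 mol
n(NaOH) used in back-titration = 0.0160 × 0.547 = 8.75 × 10^-3 mol
n(HCl) left over = 8.75 × 10^-3 mol (1:1 ratio)
n(HCl) consumed by analyte = 0.0223 − 8.75 × 10^-3 = 0.0136 mol
From the 1:2 ratio, n(Na2CO3) = 1/2 × 0.0136 = 6.79 × 10^-3 mol
mass of Na2CO3 = 6.79 × 10^-3 × 105.99 = 0.720 g
% Na2CO3 = 0.720 / 1.13 × 100 = 63.7 %

63.7 %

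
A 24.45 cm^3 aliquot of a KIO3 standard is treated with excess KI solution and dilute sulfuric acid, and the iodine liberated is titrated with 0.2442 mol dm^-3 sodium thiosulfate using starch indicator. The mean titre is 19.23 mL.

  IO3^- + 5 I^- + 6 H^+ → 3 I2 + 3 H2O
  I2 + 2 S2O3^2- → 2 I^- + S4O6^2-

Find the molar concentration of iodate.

n(S2O3^2-) = 0.01923 × 0.2442 = 4.696 × 10^-3 mol
n(I2) = n(S2O3^2-)/2 = 2.348 × 10^-3 mol
From the 1:3 ratio, n(IO3^-) in the aliquot = 1/3 × 2.348 × 10^-3 = 7.827 × 10^-4 mol
[IO3^-] = 7.827 × 10^-4 / 0.02445 = 0.03201 mol/L

0.03201 mol/L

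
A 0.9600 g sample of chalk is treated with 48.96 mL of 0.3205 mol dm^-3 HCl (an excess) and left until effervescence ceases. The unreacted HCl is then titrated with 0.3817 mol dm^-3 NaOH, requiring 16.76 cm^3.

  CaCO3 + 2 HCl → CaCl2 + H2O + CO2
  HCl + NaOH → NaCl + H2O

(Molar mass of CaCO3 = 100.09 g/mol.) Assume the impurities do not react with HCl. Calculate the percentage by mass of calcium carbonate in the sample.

48.45 %

n(HCl) added = 0.04896 × 0.3205 = 0.01569 mol
n(NaOH) used in back-titration = 0.01676 × 0.3817 = 6.397 × 10^-3 mol
n(HCl) left over = 6.397 × 10^-3 mol (1:1 ratio)
n(HCl) consumed by analyte = 0.01569 − 6.397 × 10^-3 = 9.294 × 10^-3 mol
From the 1:2 ratio, n(CaCO3) = 1/2 × 9.294 × 10^-3 = 4.647 × 10^-3 mol
mass of CaCO3 = 4.647 × 10^-3 × 100.09 = 0.4651 g
% CaCO3 = 0.4651 / 0.9600 × 100 = 48.45 %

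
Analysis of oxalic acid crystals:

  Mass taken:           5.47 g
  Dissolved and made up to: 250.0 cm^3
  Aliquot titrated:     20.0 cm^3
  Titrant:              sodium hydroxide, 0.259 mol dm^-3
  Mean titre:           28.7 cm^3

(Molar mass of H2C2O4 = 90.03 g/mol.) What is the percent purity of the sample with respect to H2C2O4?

H2C2O4 + 2 NaOH → Na2C2O4 + 2 H2O
n(NaOH) per titration = 0.0287 × 0.259 = 7.43 × 10^-3 mol
From the 1:2 ratio, n(H2C2O4) in each aliquot = 1/2 × 7.43 × 10^-3 = 3.72 × 10^-3 mol
n(H2C2O4) in the whole flask = 3.72 × 10^-3 × 250.0/20.0 = 0.0465 mol
mass of H2C2O4 = 0.0465 × 90.03 = 4.18 g
% H2C2O4 = 4.18 / 5.47 × 100 = 76.5 %

76.5 %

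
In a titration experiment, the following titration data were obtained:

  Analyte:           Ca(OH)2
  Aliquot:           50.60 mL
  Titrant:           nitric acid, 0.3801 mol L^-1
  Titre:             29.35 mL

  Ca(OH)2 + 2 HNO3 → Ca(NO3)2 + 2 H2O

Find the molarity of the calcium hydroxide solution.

0.1102 mol/L

n(HNO3) = 0.02935 L × 0.3801 mol/L = 0.01116 mol
From the 1:2 mole ratio, n(Ca(OH)2) = 1/2 × 0.01116 = 5.578 × 10^-3 mol
[Ca(OH)2] = 5.578 × 10^-3 mol / 0.05060 L = 0.1102 mol/L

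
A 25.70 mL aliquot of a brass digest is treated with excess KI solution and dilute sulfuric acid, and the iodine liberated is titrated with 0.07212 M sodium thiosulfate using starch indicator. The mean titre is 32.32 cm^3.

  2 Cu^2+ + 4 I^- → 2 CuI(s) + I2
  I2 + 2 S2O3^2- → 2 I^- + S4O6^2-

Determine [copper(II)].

0.09070 M

n(S2O3^2-) = 0.03232 × 0.07212 = 2.331 × 10^-3 mol
n(I2) = n(S2O3^2-)/2 = 1.165 × 10^-3 mol
From the 2:1 ratio, n(Cu2+) in the aliquot = 2/1 × 1.165 × 10^-3 = 2.331 × 10^-3 mol
[Cu2+] = 2.331 × 10^-3 / 0.02570 = 0.09070 mol/L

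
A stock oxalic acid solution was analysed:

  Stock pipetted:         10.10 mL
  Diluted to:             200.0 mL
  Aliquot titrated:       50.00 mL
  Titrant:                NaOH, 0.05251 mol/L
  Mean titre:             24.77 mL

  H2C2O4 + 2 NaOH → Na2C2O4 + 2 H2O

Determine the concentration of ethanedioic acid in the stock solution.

n(NaOH) = 0.02477 × 0.05251 = 1.301 × 10^-3 mol
From the 1:2 ratio, n(H2C2O4) in the aliquot = 1/2 × 1.301 × 10^-3 = 6.503 × 10^-4 mol
[H2C2O4]_dilute = 6.503 × 10^-4 / 0.05000 = 0.01301 mol/L
Dilution factor = 200.0 / 10.10 = 19.80
[H2C2O4]_stock = 0.01301 × 19.80 = 0.2576 mol/L

0.2576 mol/L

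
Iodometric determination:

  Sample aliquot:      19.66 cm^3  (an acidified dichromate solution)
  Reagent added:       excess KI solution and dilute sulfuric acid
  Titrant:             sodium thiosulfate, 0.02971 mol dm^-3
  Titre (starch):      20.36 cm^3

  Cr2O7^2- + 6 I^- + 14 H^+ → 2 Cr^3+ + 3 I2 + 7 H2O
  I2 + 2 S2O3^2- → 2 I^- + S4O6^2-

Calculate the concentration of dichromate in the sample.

0.005128 mol/L

n(S2O3^2-) = 0.02036 × 0.02971 = 6.049 × 10^-4 mol
n(I2) = n(S2O3^2-)/2 = 3.024 × 10^-4 mol
From the 1:3 ratio, n(Cr2O7^2-) in the aliquot = 1/3 × 3.024 × 10^-4 = 1.008 × 10^-4 mol
[Cr2O7^2-] = 1.008 × 10^-4 / 0.01966 = 0.005128 mol/L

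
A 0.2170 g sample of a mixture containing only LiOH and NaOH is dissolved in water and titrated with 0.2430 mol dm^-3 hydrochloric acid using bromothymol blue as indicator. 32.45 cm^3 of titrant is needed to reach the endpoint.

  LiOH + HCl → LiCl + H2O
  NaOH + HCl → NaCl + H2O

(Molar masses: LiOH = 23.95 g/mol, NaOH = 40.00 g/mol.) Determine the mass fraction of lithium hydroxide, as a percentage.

n(HCl) = 0.03245 × 0.2430 = 7.885 × 10^-3 mol
Let x = n(LiOH), y = n(NaOH).
Titrant: 1x + 1y = 7.885 × 10^-3;  mass: 23.95x + 40.00y = 0.2170
Solving, x = 6.132 × 10^-3 mol, y = 1.754 × 10^-3 mol
mass of LiOH = 6.132 × 10^-3 × 23.95 = 0.1469 g
% LiOH = 0.1469 / 0.2170 × 100 = 67.67 %

67.67 %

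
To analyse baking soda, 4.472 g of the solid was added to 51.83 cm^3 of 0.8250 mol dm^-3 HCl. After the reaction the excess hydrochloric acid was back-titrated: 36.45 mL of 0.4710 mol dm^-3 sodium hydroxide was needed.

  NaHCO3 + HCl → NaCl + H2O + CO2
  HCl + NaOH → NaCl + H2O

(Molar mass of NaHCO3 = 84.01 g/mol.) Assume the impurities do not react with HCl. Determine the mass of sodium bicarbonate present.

2.150 g

n(HCl) added = 0.05183 × 0.8250 = 0.04276 mol
n(NaOH) used in back-titration = 0.03645 × 0.4710 = 0.01717 mol
n(HCl) left over = 0.01717 mol (1:1 ratio)
n(HCl) consumed by analyte = 0.04276 − 0.01717 = 0.02559 mol
n(NaHCO3) = 0.02559 mol (1:1 ratio)
mass of NaHCO3 = 0.02559 × 84.01 = 2.150 g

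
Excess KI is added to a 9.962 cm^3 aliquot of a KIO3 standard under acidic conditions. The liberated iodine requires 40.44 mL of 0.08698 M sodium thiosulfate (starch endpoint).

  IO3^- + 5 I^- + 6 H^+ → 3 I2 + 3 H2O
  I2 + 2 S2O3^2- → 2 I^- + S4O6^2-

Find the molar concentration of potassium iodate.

0.05885 M

n(S2O3^2-) = 0.04044 × 0.08698 = 3.517 × 10^-3 mol
n(I2) = n(S2O3^2-)/2 = 1.759 × 10^-3 mol
From the 1:3 ratio, n(IO3^-) in the aliquot = 1/3 × 1.759 × 10^-3 = 5.862 × 10^-4 mol
[IO3^-] = 5.862 × 10^-4 / 0.009962 = 0.05885 mol/L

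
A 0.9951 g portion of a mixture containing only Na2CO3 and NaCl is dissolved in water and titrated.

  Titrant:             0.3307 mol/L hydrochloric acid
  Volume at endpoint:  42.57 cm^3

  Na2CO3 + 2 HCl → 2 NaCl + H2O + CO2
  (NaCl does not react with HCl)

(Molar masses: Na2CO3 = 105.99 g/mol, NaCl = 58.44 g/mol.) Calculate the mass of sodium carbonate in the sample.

0.7461 g

n(HCl) = 0.04257 × 0.3307 = 0.01408 mol
Let x = n(Na2CO3), y = n(NaCl).
Titrant: 2x = 0.01408;  mass: 105.99x + 58.44y = 0.9951
Solving, x = 7.039 × 10^-3 mol, y = 4.261 × 10^-3 mol
mass of Na2CO3 = 7.039 × 10^-3 × 105.99 = 0.7461 g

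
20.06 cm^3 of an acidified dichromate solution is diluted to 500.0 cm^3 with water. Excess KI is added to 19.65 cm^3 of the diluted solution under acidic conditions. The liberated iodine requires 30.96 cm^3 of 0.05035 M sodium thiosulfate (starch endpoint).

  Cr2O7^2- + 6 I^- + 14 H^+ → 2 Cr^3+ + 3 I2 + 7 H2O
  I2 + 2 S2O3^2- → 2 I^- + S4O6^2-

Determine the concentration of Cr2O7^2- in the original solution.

0.3296 M

n(S2O3^2-) = 0.03096 × 0.05035 = 1.559 × 10^-3 mol
n(I2) = n(S2O3^2-)/2 = 7.794 × 10^-4 mol
From the 1:3 ratio, n(Cr2O7^2-) in the aliquot = 1/3 × 7.794 × 10^-4 = 2.598 × 10^-4 mol
[Cr2O7^2-]_dilute = 2.598 × 10^-4 / 0.01965 = 0.01322 mol/L
[Cr2O7^2-]_original = 0.01322 × 500.0/20.06 = 0.3296 mol/L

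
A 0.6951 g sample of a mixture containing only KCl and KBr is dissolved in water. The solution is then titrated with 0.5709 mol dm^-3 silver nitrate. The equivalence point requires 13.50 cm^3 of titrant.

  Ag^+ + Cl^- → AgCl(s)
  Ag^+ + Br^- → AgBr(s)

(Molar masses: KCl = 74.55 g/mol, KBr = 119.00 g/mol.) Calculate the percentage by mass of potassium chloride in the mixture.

53.58 %

n(AgNO3) = 0.01350 × 0.5709 = 7.707 × 10^-3 mol
Let x = n(KCl), y = n(KBr).
Titrant: 1x + 1y = 7.707 × 10^-3;  mass: 74.55x + 119.00y = 0.6951
Solving, x = 4.996 × 10^-3 mol, y = 2.712 × 10^-3 mol
mass of KCl = 4.996 × 10^-3 × 74.55 = 0.3724 g
% KCl = 0.3724 / 0.6951 × 100 = 53.58 %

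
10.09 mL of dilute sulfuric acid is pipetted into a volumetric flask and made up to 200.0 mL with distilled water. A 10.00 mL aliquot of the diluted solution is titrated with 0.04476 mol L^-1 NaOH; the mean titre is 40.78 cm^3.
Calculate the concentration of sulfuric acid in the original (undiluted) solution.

1.809 mol/L

H2SO4 + 2 NaOH → Na2SO4 + 2 H2O
n(NaOH) = 0.04078 × 0.04476 = 1.825 × 10^-3 mol
From the 1:2 ratio, n(H2SO4) in the aliquot = 1/2 × 1.825 × 10^-3 = 9.127 × 10^-4 mol
[H2SO4]_dilute = 9.127 × 10^-4 / 0.01000 = 0.09127 mol/L
Dilution factor = 200.0 / 10.09 = 19.82
[H2SO4]_stock = 0.09127 × 19.82 = 1.809 mol/L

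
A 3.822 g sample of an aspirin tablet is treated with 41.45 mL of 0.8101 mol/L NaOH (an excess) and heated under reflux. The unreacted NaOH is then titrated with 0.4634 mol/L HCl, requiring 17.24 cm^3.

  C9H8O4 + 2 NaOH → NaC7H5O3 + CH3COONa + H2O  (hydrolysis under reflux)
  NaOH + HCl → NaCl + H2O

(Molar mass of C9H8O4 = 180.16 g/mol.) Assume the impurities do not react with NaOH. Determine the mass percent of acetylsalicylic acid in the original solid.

60.31 %

n(NaOH) added = 0.04145 × 0.8101 = 0.03358 mol
n(HCl) used in back-titration = 0.01724 × 0.4634 = 7.989 × 10^-3 mol
n(NaOH) left over = 7.989 × 10^-3 mol (1:1 ratio)
n(NaOH) consumed by analyte = 0.03358 − 7.989 × 10^-3 = 0.02559 mol
From the 1:2 ratio, n(C9H8O4) = 1/2 × 0.02559 = 0.01279 mol
mass of C9H8O4 = 0.01279 × 180.16 = 2.305 g
% C9H8O4 = 2.305 / 3.822 × 100 = 60.31 %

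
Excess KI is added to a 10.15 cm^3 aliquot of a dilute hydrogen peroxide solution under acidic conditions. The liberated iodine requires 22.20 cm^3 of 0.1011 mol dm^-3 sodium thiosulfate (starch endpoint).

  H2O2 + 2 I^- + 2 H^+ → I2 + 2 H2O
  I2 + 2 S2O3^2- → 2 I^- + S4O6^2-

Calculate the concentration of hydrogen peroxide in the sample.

n(S2O3^2-) = 0.02220 × 0.1011 = 2.244 × 10^-3 mol
n(I2) = n(S2O3^2-)/2 = 1.122 × 10^-3 mol
n(H2O2) in the aliquot = 1.122 × 10^-3 mol (1:1 ratio)
[H2O2] = 1.122 × 10^-3 / 0.01015 = 0.1106 mol/L

0.1106 mol/L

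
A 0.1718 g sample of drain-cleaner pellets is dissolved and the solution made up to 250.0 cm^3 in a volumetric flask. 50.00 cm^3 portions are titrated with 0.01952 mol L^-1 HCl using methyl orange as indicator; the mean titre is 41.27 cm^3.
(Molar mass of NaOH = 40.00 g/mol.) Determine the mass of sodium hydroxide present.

0.1611 g

NaOH + HCl → NaCl + H2O
n(HCl) per titration = 0.04127 × 0.01952 = 8.056 × 10^-4 mol
n(NaOH) in each aliquot = 8.056 × 10^-4 mol (1:1 ratio)
n(NaOH) in the whole flask = 8.056 × 10^-4 × 250.0/50.00 = 4.028 × 10^-3 mol
mass of NaOH = 4.028 × 10^-3 × 40.00 = 0.1611 g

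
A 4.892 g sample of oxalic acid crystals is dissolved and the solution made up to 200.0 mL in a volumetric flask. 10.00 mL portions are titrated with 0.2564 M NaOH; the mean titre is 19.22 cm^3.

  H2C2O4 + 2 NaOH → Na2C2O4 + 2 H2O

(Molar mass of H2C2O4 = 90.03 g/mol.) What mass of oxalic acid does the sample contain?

n(NaOH) per titration = 0.01922 × 0.2564 = 4.928 × 10^-3 mol
From the 1:2 ratio, n(H2C2O4) in each aliquot = 1/2 × 4.928 × 10^-3 = 2.464 × 10^-3 mol
n(H2C2O4) in the whole flask = 2.464 × 10^-3 × 200.0/10.00 = 0.04928 mol
mass of H2C2O4 = 0.04928 × 90.03 = 4.437 g

4.437 g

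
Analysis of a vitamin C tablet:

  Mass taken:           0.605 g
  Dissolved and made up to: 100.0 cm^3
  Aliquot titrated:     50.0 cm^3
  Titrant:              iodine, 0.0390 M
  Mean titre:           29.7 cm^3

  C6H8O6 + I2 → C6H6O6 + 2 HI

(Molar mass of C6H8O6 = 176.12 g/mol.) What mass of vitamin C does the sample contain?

0.408 g

n(I2) per titration = 0.0297 × 0.0390 = 1.16 × 10^-3 mol
n(C6H8O6) in each aliquot = 1.16 × 10^-3 mol (1:1 ratio)
n(C6H8O6) in the whole flask = 1.16 × 10^-3 × 100.0/50.0 = 2.32 × 10^-3 mol
mass of C6H8O6 = 2.32 × 10^-3 × 176.12 = 0.408 g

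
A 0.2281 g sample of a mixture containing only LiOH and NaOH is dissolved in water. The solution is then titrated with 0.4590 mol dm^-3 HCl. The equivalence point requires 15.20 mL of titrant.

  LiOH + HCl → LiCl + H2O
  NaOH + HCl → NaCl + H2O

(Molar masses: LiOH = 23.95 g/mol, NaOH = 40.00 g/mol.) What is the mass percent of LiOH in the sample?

33.35 %

n(HCl) = 0.01520 × 0.4590 = 6.977 × 10^-3 mol
Let x = n(LiOH), y = n(NaOH).
Titrant: 1x + 1y = 6.977 × 10^-3;  mass: 23.95x + 40.00y = 0.2281
Solving, x = 3.176 × 10^-3 mol, y = 3.801 × 10^-3 mol
mass of LiOH = 3.176 × 10^-3 × 23.95 = 0.07606 g
% LiOH = 0.07606 / 0.2281 × 100 = 33.35 %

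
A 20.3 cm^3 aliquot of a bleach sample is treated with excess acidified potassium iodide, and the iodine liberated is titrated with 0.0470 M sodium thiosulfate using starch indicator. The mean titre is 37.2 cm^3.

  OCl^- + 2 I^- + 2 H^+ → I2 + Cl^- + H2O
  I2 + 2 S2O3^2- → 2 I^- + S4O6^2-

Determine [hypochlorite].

n(S2O3^2-) = 0.0372 × 0.0470 = 1.75 × 10^-3 mol
n(I2) = n(S2O3^2-)/2 = 8.74 × 10^-4 mol
n(OCl^-) in the aliquot = 8.74 × 10^-4 mol (1:1 ratio)
[OCl^-] = 8.74 × 10^-4 / 0.0203 = 0.0431 mol/L

0.0431 M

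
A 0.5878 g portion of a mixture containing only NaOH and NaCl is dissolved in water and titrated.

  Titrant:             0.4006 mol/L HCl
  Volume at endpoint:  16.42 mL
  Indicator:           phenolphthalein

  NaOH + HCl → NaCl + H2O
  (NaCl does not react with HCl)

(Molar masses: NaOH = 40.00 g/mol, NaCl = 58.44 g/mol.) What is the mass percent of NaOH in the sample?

44.76 %

n(HCl) = 0.01642 × 0.4006 = 6.578 × 10^-3 mol
Let x = n(NaOH), y = n(NaCl).
Titrant: 1x = 6.578 × 10^-3;  mass: 40.00x + 58.44y = 0.5878
Solving, x = 6.578 × 10^-3 mol, y = 5.556 × 10^-3 mol
mass of NaOH = 6.578 × 10^-3 × 40.00 = 0.2631 g
% NaOH = 0.2631 / 0.5878 × 100 = 44.76 %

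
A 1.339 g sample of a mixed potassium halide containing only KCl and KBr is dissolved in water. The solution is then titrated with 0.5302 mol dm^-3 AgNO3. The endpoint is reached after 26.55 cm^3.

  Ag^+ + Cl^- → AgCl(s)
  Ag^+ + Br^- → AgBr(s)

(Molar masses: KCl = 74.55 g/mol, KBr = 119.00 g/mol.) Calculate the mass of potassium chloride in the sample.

n(AgNO3) = 0.02655 × 0.5302 = 0.01408 mol
Let x = n(KCl), y = n(KBr).
Titrant: 1x + 1y = 0.01408;  mass: 74.55x + 119.00y = 1.339
Solving, x = 7.562 × 10^-3 mol, y = 6.515 × 10^-3 mol
mass of KCl = 7.562 × 10^-3 × 74.55 = 0.5638 g

0.5638 g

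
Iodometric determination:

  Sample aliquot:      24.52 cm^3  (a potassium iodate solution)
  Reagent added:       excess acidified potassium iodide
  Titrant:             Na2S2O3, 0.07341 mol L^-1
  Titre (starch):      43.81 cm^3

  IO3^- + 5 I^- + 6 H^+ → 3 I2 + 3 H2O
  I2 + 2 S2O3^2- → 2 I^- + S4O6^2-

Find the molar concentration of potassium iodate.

0.02186 mol/L

n(S2O3^2-) = 0.04381 × 0.07341 = 3.216 × 10^-3 mol
n(I2) = n(S2O3^2-)/2 = 1.608 × 10^-3 mol
From the 1:3 ratio, n(IO3^-) in the aliquot = 1/3 × 1.608 × 10^-3 = 5.360 × 10^-4 mol
[IO3^-] = 5.360 × 10^-4 / 0.02452 = 0.02186 mol/L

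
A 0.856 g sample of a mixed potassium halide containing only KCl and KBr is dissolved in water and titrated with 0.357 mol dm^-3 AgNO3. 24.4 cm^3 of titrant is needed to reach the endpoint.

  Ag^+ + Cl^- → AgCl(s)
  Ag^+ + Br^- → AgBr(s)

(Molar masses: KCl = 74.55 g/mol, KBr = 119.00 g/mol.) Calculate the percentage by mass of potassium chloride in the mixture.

35.4 %

n(AgNO3) = 0.0244 × 0.357 = 8.71 × 10^-3 mol
Let x = n(KCl), y = n(KBr).
Titrant: 1x + 1y = 8.71 × 10^-3;  mass: 74.55x + 119.00y = 0.856
Solving, x = 4.06 × 10^-3 mol, y = 4.65 × 10^-3 mol
mass of KCl = 4.06 × 10^-3 × 74.55 = 0.303 g
% KCl = 0.303 / 0.856 × 100 = 35.4 %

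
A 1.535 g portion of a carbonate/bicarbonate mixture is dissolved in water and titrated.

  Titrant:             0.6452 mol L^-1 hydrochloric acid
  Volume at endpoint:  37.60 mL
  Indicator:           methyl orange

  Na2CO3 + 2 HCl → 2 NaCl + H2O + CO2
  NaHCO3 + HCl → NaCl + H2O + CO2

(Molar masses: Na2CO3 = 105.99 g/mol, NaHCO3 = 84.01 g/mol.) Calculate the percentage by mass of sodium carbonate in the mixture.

n(HCl) = 0.03760 × 0.6452 = 0.02426 mol
Let x = n(Na2CO3), y = n(NaHCO3).
Titrant: 2x + 1y = 0.02426;  mass: 105.99x + 84.01y = 1.535
Solving, x = 8.110 × 10^-3 mol, y = 8.040 × 10^-3 mol
mass of Na2CO3 = 8.110 × 10^-3 × 105.99 = 0.8595 g
% Na2CO3 = 0.8595 / 1.535 × 100 = 56.00 %

56.00 %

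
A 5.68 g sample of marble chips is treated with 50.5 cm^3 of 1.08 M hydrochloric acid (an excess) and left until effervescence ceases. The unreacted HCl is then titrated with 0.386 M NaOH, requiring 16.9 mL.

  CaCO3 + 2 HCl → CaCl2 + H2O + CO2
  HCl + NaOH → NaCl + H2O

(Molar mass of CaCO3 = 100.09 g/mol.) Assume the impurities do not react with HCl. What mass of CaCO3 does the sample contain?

n(HCl) added = 0.0505 × 1.08 = 0.0545 mol
n(NaOH) used in back-titration = 0.0169 × 0.386 = 6.52 × 10^-3 mol
n(HCl) left over = 6.52 × 10^-3 mol (1:1 ratio)
n(HCl) consumed by analyte = 0.0545 − 6.52 × 10^-3 = 0.0480 mol
From the 1:2 ratio, n(CaCO3) = 1/2 × 0.0480 = 0.0240 mol
mass of CaCO3 = 0.0240 × 100.09 = 2.40 g

2.40 g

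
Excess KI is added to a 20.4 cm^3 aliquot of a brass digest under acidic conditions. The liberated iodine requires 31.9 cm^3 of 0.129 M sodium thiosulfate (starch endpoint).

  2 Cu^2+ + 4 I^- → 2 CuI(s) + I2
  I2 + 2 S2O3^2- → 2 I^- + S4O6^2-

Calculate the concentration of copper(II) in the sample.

0.202 M

n(S2O3^2-) = 0.0319 × 0.129 = 4.12 × 10^-3 mol
n(I2) = n(S2O3^2-)/2 = 2.06 × 10^-3 mol
From the 2:1 ratio, n(Cu2+) in the aliquot = 2/1 × 2.06 × 10^-3 = 4.12 × 10^-3 mol
[Cu2+] = 4.12 × 10^-3 / 0.0204 = 0.202 mol/L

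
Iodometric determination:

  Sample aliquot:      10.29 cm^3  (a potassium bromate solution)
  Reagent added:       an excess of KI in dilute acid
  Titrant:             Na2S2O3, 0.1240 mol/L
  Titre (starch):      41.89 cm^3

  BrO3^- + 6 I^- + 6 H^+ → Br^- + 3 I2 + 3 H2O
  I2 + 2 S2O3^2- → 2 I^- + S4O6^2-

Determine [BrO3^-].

n(S2O3^2-) = 0.04189 × 0.1240 = 5.194 × 10^-3 mol
n(I2) = n(S2O3^2-)/2 = 2.597 × 10^-3 mol
From the 1:3 ratio, n(BrO3^-) in the aliquot = 1/3 × 2.597 × 10^-3 = 8.657 × 10^-4 mol
[BrO3^-] = 8.657 × 10^-4 / 0.01029 = 0.08413 mol/L

0.08413 mol/L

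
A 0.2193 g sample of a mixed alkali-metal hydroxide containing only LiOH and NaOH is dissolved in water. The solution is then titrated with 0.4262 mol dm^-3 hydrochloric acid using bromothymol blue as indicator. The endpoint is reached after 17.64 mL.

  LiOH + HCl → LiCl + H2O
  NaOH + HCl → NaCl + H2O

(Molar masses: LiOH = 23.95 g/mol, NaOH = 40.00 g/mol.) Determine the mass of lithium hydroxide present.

0.1215 g

n(HCl) = 0.01764 × 0.4262 = 7.518 × 10^-3 mol
Let x = n(LiOH), y = n(NaOH).
Titrant: 1x + 1y = 7.518 × 10^-3;  mass: 23.95x + 40.00y = 0.2193
Solving, x = 5.073 × 10^-3 mol, y = 2.445 × 10^-3 mol
mass of LiOH = 5.073 × 10^-3 × 23.95 = 0.1215 g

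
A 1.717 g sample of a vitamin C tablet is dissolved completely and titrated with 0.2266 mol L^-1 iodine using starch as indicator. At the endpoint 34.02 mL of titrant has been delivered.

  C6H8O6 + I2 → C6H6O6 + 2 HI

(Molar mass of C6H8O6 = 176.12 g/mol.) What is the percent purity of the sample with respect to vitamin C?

n(I2) = 0.03402 L × 0.2266 mol/L = 7.709 × 10^-3 mol
n(C6H8O6) = 7.709 × 10^-3 mol (1:1 ratio)
mass of C6H8O6 = 7.709 × 10^-3 × 176.12 g/mol = 1.358 g
% C6H8O6 = 1.358 / 1.717 × 100 = 79.07 %

79.07 %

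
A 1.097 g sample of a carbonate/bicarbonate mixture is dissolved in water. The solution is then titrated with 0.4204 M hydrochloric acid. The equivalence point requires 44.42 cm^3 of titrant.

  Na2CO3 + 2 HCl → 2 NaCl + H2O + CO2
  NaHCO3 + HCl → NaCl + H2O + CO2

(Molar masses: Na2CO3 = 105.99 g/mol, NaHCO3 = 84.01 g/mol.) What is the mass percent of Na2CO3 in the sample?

73.49 %

n(HCl) = 0.04442 × 0.4204 = 0.01867 mol
Let x = n(Na2CO3), y = n(NaHCO3).
Titrant: 2x + 1y = 0.01867;  mass: 105.99x + 84.01y = 1.097
Solving, x = 7.606 × 10^-3 mol, y = 3.462 × 10^-3 mol
mass of Na2CO3 = 7.606 × 10^-3 × 105.99 = 0.8062 g
% Na2CO3 = 0.8062 / 1.097 × 100 = 73.49 %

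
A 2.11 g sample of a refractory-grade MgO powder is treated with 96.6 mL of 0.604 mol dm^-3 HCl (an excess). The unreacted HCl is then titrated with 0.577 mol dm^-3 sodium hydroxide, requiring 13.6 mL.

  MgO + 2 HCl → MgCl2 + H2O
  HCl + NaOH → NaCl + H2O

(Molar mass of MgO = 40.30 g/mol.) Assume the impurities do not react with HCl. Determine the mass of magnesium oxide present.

1.02 g

n(HCl) added = 0.0966 × 0.604 = 0.0583 mol
n(NaOH) used in back-titration = 0.0136 × 0.577 = 7.85 × 10^-3 mol
n(HCl) left over = 7.85 × 10^-3 mol (1:1 ratio)
n(HCl) consumed by analyte = 0.0583 − 7.85 × 10^-3 = 0.0505 mol
From the 1:2 ratio, n(MgO) = 1/2 × 0.0505 = 0.0252 mol
mass of MgO = 0.0252 × 40.30 = 1.02 g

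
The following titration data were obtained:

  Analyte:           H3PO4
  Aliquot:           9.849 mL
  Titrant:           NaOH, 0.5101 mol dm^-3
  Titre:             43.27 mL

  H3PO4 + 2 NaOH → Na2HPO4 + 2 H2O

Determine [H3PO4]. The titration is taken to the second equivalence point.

1.121 mol/L

n(NaOH) = 0.04327 L × 0.5101 mol/L = 0.02207 mol
From the 1:2 mole ratio, n(H3PO4) = 1/2 × 0.02207 = 0.01104 mol
[H3PO4] = 0.01104 mol / 0.009849 L = 1.121 mol/L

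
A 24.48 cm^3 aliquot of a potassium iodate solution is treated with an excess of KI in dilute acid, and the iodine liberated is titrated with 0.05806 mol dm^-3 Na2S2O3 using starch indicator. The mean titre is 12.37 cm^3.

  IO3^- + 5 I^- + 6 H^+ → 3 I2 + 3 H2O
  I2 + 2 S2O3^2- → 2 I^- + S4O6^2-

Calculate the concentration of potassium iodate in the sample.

0.004890 mol/L

n(S2O3^2-) = 0.01237 × 0.05806 = 7.182 × 10^-4 mol
n(I2) = n(S2O3^2-)/2 = 3.591 × 10^-4 mol
From the 1:3 ratio, n(IO3^-) in the aliquot = 1/3 × 3.591 × 10^-4 = 1.197 × 10^-4 mol
[IO3^-] = 1.197 × 10^-4 / 0.02448 = 0.004890 mol/L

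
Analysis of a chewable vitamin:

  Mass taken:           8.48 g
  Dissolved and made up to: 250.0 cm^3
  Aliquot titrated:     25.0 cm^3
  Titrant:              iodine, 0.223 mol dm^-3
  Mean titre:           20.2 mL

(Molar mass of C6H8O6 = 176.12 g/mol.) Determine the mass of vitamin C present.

7.93 g

C6H8O6 + I2 → C6H6O6 + 2 HI
n(I2) per titration = 0.0202 × 0.223 = 4.50 × 10^-3 mol
n(C6H8O6) in each aliquot = 4.50 × 10^-3 mol (1:1 ratio)
n(C6H8O6) in the whole flask = 4.50 × 10^-3 × 250.0/25.0 = 0.0450 mol
mass of C6H8O6 = 0.0450 × 176.12 = 7.93 g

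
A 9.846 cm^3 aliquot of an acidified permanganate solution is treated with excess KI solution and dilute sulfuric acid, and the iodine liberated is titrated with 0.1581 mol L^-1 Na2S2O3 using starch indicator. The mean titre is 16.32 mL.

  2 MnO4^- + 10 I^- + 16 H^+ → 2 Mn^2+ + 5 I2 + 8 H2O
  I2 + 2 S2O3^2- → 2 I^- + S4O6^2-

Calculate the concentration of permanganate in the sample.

0.05241 mol/L

n(S2O3^2-) = 0.01632 × 0.1581 = 2.580 × 10^-3 mol
n(I2) = n(S2O3^2-)/2 = 1.290 × 10^-3 mol
From the 2:5 ratio, n(MnO4^-) in the aliquot = 2/5 × 1.290 × 10^-3 = 5.160 × 10^-4 mol
[MnO4^-] = 5.160 × 10^-4 / 0.009846 = 0.05241 mol/L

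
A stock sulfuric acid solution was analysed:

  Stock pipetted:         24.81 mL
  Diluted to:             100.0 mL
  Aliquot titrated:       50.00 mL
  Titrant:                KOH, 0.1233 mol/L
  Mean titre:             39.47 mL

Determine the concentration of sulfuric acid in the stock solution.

0.1962 mol/L

H2SO4 + 2 KOH → K2SO4 + 2 H2O
n(KOH) = 0.03947 × 0.1233 = 4.867 × 10^-3 mol
From the 1:2 ratio, n(H2SO4) in the aliquot = 1/2 × 4.867 × 10^-3 = 2.433 × 10^-3 mol
[H2SO4]_dilute = 2.433 × 10^-3 / 0.05000 = 0.04867 mol/L
Dilution factor = 100.0 / 24.81 = 4.031
[H2SO4]_stock = 0.04867 × 4.031 = 0.1962 mol/L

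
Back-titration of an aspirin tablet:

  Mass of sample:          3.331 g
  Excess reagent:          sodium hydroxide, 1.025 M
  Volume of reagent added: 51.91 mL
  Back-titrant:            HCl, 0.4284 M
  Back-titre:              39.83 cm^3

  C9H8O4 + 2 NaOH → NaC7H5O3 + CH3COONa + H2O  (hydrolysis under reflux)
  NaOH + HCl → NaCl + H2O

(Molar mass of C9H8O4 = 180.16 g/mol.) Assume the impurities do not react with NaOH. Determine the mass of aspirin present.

3.256 g

n(NaOH) added = 0.05191 × 1.025 = 0.05321 mol
n(HCl) used in back-titration = 0.03983 × 0.4284 = 0.01706 mol
n(NaOH) left over = 0.01706 mol (1:1 ratio)
n(NaOH) consumed by analyte = 0.05321 − 0.01706 = 0.03614 mol
From the 1:2 ratio, n(C9H8O4) = 1/2 × 0.03614 = 0.01807 mol
mass of C9H8O4 = 0.01807 × 180.16 = 3.256 g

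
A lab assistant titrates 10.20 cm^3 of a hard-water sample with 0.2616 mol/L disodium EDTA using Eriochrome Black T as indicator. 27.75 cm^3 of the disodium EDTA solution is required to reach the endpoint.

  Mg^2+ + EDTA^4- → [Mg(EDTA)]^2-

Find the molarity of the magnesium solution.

0.7117 mol/L

n(EDTA) = 0.02775 L × 0.2616 mol/L = 7.259 × 10^-3 mol
n(Mg2+) = 7.259 × 10^-3 mol (1:1 mole ratio)
[Mg2+] = 7.259 × 10^-3 mol / 0.01020 L = 0.7117 mol/L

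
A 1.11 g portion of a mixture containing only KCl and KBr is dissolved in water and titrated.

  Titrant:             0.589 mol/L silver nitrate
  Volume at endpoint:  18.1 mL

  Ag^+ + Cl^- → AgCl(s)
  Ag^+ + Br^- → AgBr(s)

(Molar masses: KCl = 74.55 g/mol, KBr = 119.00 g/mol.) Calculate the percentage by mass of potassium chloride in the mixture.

24.0 %

n(AgNO3) = 0.0181 × 0.589 = 0.0107 mol
Let x = n(KCl), y = n(KBr).
Titrant: 1x + 1y = 0.0107;  mass: 74.55x + 119.00y = 1.11
Solving, x = 3.57 × 10^-3 mol, y = 7.09 × 10^-3 mol
mass of KCl = 3.57 × 10^-3 × 74.55 = 0.266 g
% KCl = 0.266 / 1.11 × 100 = 24.0 %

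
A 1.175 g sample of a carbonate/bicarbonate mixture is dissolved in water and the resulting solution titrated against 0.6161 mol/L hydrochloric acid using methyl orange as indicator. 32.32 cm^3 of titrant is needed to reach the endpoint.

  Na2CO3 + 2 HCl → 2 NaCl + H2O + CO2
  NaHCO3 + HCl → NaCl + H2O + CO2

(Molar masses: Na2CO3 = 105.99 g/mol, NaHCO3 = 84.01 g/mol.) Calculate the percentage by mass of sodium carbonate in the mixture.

n(HCl) = 0.03232 × 0.6161 = 0.01991 mol
Let x = n(Na2CO3), y = n(NaHCO3).
Titrant: 2x + 1y = 0.01991;  mass: 105.99x + 84.01y = 1.175
Solving, x = 8.026 × 10^-3 mol, y = 3.861 × 10^-3 mol
mass of Na2CO3 = 8.026 × 10^-3 × 105.99 = 0.8506 g
% Na2CO3 = 0.8506 / 1.175 × 100 = 72.40 %

72.40 %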